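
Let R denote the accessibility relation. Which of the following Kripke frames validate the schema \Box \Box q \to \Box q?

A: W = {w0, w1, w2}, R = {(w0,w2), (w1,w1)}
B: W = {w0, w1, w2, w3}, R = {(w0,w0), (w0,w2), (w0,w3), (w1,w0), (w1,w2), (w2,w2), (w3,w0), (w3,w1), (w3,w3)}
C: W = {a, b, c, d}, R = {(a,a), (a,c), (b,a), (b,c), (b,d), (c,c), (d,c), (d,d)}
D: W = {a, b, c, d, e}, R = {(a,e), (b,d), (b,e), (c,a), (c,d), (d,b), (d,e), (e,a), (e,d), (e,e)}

B, C

Frame correspondent (Sahlqvist): \forall x \forall y (Rxy \to \exists z (Rxz \wedge Rzy)) — i.e. density.
A: fails — Rw0w2 but no z with Rw0z and Rzw2.
B: holds.
C: holds.
D: fails — Rcd but no z with Rcz and Rzd.
Valid on: B, C.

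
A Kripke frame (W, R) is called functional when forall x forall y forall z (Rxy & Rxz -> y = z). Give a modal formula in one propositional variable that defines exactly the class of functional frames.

◇q → □q

This is partial functionality; the standard corresponding axiom is CD: ◇q → □q.
Suppose ◇q→□q is valid. Take Rxy, Rxz and set V(q)={y}. Then ◇q at x, so □q at x, so q at z, i.e. z=y.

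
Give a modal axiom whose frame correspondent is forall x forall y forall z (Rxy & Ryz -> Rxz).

□s → □□s

The condition is transitivity. The 4 schema □s → □□s defines it.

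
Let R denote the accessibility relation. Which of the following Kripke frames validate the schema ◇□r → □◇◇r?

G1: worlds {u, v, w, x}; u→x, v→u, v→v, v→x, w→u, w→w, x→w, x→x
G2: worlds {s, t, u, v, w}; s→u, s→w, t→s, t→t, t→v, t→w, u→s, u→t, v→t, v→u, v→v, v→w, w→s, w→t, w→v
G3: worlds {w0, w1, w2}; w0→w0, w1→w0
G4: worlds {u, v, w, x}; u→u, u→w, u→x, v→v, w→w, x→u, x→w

This is the axiom for a generalized confluence (Geach) condition; its first-order frame correspondent is ∀x ∀y ∀z ((xRy ∧ xRz) → ∃w (yRw ∧ zR²w)).
G1: condition met.
G2: fails — tRs, tRs but no w* with sRw* and sR²w*.
G3: condition met.
G4: condition met.
Valid on: G1, G3, G4.

G1, G3, G4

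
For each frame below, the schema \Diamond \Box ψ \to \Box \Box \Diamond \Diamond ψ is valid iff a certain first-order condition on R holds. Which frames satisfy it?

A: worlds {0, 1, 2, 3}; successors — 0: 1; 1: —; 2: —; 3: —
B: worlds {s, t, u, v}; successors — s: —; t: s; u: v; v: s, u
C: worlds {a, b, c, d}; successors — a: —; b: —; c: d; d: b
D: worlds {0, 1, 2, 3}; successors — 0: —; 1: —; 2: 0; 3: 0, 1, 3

A

Frame correspondent (Sahlqvist): \forall x \forall y \forall z ((xRy \wedge x R^2 z) \to \exists w (yRw \wedge z R^2 w)) — i.e. a generalized confluence (Geach) condition.
A: condition met.
B: fails — uRv, uR²s but no w with vRw and sR²w.
C: fails — cRd, cR²b but no w with dRw and bR²w.
D: fails — 3R0, 3R²0 but no w with 0Rw and 0R²w.
Valid on: A.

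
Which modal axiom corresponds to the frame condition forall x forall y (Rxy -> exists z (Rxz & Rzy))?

□□r → □r

The condition is density. The C4 schema □□r → □r defines it.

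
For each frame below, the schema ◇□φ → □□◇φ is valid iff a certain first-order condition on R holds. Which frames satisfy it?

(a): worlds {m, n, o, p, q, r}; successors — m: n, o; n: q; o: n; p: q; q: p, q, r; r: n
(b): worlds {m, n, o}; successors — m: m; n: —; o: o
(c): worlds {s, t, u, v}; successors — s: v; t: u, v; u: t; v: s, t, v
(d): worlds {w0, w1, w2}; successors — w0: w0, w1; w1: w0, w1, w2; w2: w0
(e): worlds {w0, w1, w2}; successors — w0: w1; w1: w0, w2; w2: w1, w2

The schema corresponds to a generalized confluence (Geach) condition: ∀x ∀y ∀z ((xRy ∧ xR²z) → ∃w (yRw ∧ zRw)).
(a): fails — mRo, mR²n but no w with oRw and nRw.
(b): holds.
(c): fails — tRu, tR²s but no w with uRw and sRw.
(d): holds.
(e): fails — w0Rw1, w0R²w0 but no w with w1Rw and w0Rw.
Valid on: (b), (d).

(b), (d)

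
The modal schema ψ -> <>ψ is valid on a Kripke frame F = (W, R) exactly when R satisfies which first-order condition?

Replacing ψ by ¬ψ and contraposing gives the equivalent schema □ψ → ψ.
Suppose □ψ→ψ is valid. At any x set V(ψ)={w : Rxw}. Then □ψ holds at x, so ψ holds at x, i.e. Rxx.

reflexivity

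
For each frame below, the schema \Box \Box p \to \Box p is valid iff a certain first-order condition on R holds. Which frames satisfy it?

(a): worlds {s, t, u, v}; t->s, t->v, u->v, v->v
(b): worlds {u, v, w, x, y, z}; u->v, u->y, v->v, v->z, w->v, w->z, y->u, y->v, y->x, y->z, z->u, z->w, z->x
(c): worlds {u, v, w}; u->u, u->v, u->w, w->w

Frame correspondent (Sahlqvist): \forall x \forall y (Rxy \to \exists z (Rxz \wedge Rzy)) — i.e. density.
(a): fails — Rts but no z with Rtz and Rzs.
(b): fails — Rzx but no t with Rzt and Rtx.
(c): condition met.
Valid on: (c).

(c)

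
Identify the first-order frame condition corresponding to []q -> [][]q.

transitivity: forall x forall y forall z (Rxy & Ryz -> Rxz)

Suppose □q→□□q is valid. Take Rxy, Ryz and set V(q)={w : Rxw}. Then □q at x, so □□q at x, so □q at y, so q at z, i.e. Rxz.
The converse is a direct semantic check.
Frame condition: forall x forall y forall z (Rxy & Ryz -> Rxz).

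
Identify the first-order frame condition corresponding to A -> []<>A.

Suppose A→□◇A is valid. Take Rxy and set V(A)={x}. Then A at x, so □◇A at x, so ◇A at y, so some z with Ryz has A; z=x, i.e. Ryx.
Conversely, on a frame with symmetry the schema holds at every world under every valuation.
Frame condition: forall x forall y (Rxy -> Ryx).

Symmetry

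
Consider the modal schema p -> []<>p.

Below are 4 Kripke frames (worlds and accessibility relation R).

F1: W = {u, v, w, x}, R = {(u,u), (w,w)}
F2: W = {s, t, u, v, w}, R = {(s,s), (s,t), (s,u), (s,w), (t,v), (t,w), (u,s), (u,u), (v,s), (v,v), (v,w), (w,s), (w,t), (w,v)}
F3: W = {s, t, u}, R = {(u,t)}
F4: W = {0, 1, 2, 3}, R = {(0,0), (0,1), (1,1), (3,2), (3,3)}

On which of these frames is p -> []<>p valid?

F1

The schema corresponds to symmetry: forall x forall y (Rxy -> Ryx).
F1: ✓.
F2: fails — Rtv but not Rvt.
F3: fails — Rut but not Rtu.
F4: fails — R32 but not R23.
Valid on: F1.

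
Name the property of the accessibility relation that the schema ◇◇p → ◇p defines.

Equivalently (dual form): □p → □□p.
Suppose □p→□□p is valid. Take Rxy, Ryz and set V(p)={w : Rxw}. Then □p at x, so □□p at x, so □p at y, so p at z, i.e. Rxz.
The converse is a direct semantic check.
Frame condition: ∀x ∀y ∀z (Rxy ∧ Ryz → Rxz).

Transitivity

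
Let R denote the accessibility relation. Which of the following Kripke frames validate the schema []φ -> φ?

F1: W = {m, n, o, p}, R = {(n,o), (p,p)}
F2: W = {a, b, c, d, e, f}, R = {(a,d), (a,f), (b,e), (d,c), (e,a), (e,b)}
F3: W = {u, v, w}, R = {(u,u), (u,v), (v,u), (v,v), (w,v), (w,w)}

F3

This is the axiom for reflexivity; its first-order frame correspondent is forall x Rxx.
F1: fails — world m does not see itself.
F2: fails — world a does not see itself.
F3: ✓.
Valid on: F3.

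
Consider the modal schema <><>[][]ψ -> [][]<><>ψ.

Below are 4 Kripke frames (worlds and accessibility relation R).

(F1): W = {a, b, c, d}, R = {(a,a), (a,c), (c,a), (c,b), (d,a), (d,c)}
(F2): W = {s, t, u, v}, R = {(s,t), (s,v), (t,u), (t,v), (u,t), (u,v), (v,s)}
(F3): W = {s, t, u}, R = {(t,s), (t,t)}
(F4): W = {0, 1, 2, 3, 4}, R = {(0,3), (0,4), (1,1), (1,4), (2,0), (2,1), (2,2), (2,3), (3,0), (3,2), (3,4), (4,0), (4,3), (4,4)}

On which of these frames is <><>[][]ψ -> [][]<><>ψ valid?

The schema corresponds to a generalized confluence (Geach) condition: forall x forall y forall z ((x R^2 y & x R^2 z) -> exists w (y R^2 w & z R^2 w)).
(F1): fails — aR²a, aR²b but no w with aR²w and bR²w.
(F2): holds.
(F3): fails — tR²s, tR²s but no w with sR²w and sR²w.
(F4): holds.

(F2), (F4)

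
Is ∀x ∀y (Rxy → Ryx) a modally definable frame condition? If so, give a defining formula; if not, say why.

This is a Sahlqvist condition; the B axiom p → □◇p defines it.

Yes, by p → □◇p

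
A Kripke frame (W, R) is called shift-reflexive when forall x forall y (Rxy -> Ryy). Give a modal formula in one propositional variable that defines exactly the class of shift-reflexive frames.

□(□p → p)

This is shift-reflexivity; the standard corresponding axiom is T□: □(□p → p).
Suppose □(□p→p) is valid. Take Rxy and set V(p)={w : Ryw}. Then at y, □p holds; since □(□p→p) at x, □p→p at y, so p at y, i.e. Ryy.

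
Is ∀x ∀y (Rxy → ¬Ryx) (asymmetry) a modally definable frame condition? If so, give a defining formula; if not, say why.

No — not modally definable

Modal frame validity is preserved under surjective bounded morphisms.
The 3-cycle (worlds a,b,c with a→b→c→a) is asymmetric. Mapping every world to a single reflexive point • is a surjective bounded morphism, and the reflexive point is not asymmetric (R•• but asymmetry requires ¬R••).
So no modal formula (or set of formulas) defines exactly the asymmetric frames.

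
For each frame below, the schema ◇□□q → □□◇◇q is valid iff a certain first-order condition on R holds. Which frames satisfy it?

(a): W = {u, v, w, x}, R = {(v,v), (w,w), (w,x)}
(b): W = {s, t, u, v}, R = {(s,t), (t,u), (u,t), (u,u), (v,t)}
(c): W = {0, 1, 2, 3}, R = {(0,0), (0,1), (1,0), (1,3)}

(b)

Frame correspondent (Sahlqvist): ∀x ∀y ∀z ((xRy ∧ xR²z) → ∃w (yR²w ∧ zR²w)) — i.e. a generalized confluence (Geach) condition.
(a): fails — wRw, wR²x but no t with wR²t and xR²t.
(b): satisfies the condition.
(c): fails — 0R0, 0R²3 but no w with 0R²w and 3R²w.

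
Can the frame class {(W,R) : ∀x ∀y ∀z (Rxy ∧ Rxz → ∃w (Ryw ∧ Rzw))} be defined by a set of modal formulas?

Definable; ◇□p → □◇p defines it

This is a Sahlqvist condition; the .2 axiom ◇□p → □◇p defines it.
Suppose ◇□p→□◇p is valid. Take Rxy, Rxz and set V(p)={w : Ryw}. Then □p at y so ◇□p at x, so □◇p at x, so ◇p at z, giving w with Rzw and Ryw.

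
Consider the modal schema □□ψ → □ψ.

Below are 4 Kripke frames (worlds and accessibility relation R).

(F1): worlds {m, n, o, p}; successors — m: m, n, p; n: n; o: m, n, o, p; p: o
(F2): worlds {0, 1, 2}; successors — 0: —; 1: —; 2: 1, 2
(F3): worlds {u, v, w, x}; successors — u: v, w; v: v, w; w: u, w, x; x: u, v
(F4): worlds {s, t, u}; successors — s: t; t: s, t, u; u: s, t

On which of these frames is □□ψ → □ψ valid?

(F1), (F2), (F4)

Frame correspondent (Sahlqvist): ∀x ∀y (Rxy → ∃z (Rxz ∧ Rzy)) — i.e. density.
(F1): holds.
(F2): holds.
(F3): fails — Rxu but no z with Rxz and Rzu.
(F4): holds.
Valid on: (F1), (F2), (F4).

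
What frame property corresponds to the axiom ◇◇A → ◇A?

This is frame-equivalent to □A → □□A (substitute ¬A for A and contrapose).
Suppose □A→□□A is valid. Take Rxy, Ryz and set V(A)={w : Rxw}. Then □A at x, so □□A at x, so □A at y, so A at z, i.e. Rxz.

transitivity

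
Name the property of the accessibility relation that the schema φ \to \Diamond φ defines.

reflexivity

Replacing φ by ¬φ and contraposing gives the equivalent schema □φ → φ.
Suppose □φ→φ is valid. At any x set V(φ)={w : Rxw}. Then □φ holds at x, so φ holds at x, i.e. Rxx.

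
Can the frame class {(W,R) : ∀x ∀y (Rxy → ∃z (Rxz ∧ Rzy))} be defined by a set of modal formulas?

Yes — defined by □□q → □q

The condition is density. A defining modal formula is □□q → □q.
Suppose □□q→□q is valid. Take Rxy and set V(q)={w : xR²w}. Then □□q at x, so □q at x, so q at y, i.e. ∃z(Rxz∧Rzy).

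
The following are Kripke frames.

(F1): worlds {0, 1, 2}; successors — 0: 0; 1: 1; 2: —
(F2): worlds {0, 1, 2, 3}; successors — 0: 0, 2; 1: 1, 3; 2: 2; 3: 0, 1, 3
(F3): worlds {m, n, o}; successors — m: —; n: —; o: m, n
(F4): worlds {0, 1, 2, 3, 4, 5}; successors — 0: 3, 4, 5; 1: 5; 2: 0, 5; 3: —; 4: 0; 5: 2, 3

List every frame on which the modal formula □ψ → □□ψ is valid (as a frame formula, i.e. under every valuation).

Frame correspondent (Sahlqvist): ∀x ∀y ∀z (Rxy ∧ Ryz → Rxz) — i.e. transitivity.
(F1): condition met.
(F2): fails — R13 and R30 but not R10.
(F3): condition met.
(F4): fails — R25 and R53 but not R23.

(F1), (F3)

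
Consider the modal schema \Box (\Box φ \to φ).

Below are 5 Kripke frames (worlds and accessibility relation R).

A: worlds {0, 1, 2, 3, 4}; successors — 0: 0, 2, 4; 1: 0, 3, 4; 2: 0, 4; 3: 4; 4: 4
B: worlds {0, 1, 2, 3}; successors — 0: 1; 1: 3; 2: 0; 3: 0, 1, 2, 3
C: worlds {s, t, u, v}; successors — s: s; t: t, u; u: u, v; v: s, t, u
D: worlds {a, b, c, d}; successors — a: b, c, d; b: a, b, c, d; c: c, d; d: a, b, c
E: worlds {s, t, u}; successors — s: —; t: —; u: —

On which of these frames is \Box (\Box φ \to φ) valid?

This is the axiom for shift-reflexivity; its first-order frame correspondent is \forall x \forall y (Rxy \to Ryy).
A: fails — R02 but not R22.
B: fails — R32 but not R22.
C: fails — Ruv but not Rvv.
D: fails — Rcd but not Rdd.
E: ✓.
Valid on: E.

E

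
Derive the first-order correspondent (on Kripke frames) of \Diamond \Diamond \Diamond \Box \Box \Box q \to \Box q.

This is a Sahlqvist (Geach-type) schema ◇^3□^3q → □^1◇^0q.
Minimal-valuation argument: fix x; take any y with xR^3y and any z with xR^1z. Set V(q) to the set of worlds R-reachable from y in exactly 3 steps. Then □^3q holds at y, so the antecedent holds at x; validity forces ◇^0q at z, giving a w with zR^0w and yR^3w.
First-order correspondent: \forall x \forall y \forall z ((x R^3 y \wedge xRz) \to \exists w (y R^3 w \wedge z = w)).

\forall x \forall y \forall z ((x R^3 y \wedge xRz) \to \exists w (y R^3 w \wedge z = w))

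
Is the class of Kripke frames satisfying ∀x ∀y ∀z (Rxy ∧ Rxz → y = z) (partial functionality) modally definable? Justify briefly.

Yes — defined by ◇q → □q

The condition is partial functionality. A defining modal formula is ◇q → □q.
Suppose ◇q→□q is valid. Take Rxy, Rxz and set V(q)={y}. Then ◇q at x, so □q at x, so q at z, i.e. z=y.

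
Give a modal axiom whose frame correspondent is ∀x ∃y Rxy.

A defining formula is □ψ → ◇ψ (the D axiom).

□ψ → ◇ψ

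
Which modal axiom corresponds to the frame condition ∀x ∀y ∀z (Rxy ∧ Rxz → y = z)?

The condition is partial functionality. The CD schema ◇q → □q defines it.
Suppose ◇q→□q is valid. Take Rxy, Rxz and set V(q)={y}. Then ◇q at x, so □q at x, so q at z, i.e. z=y.

◇q → □q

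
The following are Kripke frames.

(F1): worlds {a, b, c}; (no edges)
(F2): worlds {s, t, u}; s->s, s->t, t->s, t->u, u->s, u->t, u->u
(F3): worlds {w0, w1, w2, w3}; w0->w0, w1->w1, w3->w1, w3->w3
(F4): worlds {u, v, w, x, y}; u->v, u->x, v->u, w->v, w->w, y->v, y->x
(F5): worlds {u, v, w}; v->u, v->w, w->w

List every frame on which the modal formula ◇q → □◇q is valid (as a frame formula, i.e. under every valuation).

The schema corresponds to the Euclidean property: ∀x ∀y ∀z (Rxy ∧ Rxz → Ryz).
(F1): condition met.
(F2): fails — Rst and Rst but not Rtt.
(F3): fails — Rw3w1 and Rw3w3 but not Rw1w3.
(F4): fails — Ruv and Ruv but not Rvv.
(F5): fails — Rvu and Rvu but not Ruu.
Valid on: (F1).

(F1)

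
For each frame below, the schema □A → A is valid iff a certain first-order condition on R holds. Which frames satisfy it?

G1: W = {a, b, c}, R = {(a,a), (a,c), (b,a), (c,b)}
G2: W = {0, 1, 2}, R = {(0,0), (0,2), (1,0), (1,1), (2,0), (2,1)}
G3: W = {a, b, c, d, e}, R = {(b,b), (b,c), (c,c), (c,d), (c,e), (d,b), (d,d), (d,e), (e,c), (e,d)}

The schema corresponds to reflexivity: ∀x Rxx.
G1: fails — world b does not see itself.
G2: fails — world 2 does not see itself.
G3: fails — world a does not see itself.

none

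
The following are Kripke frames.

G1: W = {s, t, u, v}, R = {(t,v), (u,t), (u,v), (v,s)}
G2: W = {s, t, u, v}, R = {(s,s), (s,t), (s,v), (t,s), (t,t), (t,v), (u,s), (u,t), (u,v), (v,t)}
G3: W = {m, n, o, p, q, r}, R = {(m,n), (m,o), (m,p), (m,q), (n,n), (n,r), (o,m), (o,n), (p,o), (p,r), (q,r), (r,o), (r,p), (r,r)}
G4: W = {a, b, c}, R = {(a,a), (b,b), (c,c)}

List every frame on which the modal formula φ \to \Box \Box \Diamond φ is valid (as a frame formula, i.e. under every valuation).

Frame correspondent (Sahlqvist): \forall x \forall z (x R^2 z \to \exists w (x = w \wedge zRw)) — i.e. a generalized confluence (Geach) condition.
G1: fails — tR²s but no w with t=w and sRw.
G2: fails — sR²v but no w with s=w and vRw.
G3: fails — mR²m but no w with m=w and mRw.
G4: holds.
Valid on: G4.

G4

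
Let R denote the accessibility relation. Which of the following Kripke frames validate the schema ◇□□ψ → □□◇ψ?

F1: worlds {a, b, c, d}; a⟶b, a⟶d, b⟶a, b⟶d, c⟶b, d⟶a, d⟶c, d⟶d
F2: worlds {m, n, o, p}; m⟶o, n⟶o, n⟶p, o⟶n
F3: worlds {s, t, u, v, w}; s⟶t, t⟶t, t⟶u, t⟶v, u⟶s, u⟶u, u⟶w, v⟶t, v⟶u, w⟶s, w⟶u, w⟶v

Frame correspondent (Sahlqvist): ∀x ∀y ∀z ((xRy ∧ xR²z) → ∃w (yR²w ∧ zRw)) — i.e. a generalized confluence (Geach) condition.
F1: fails — bRa, bR²c but no w with aR²w and cRw.
F2: fails — nRp, nR²n but no w with pR²w and nRw.
F3: holds.
Valid on: F3.

F3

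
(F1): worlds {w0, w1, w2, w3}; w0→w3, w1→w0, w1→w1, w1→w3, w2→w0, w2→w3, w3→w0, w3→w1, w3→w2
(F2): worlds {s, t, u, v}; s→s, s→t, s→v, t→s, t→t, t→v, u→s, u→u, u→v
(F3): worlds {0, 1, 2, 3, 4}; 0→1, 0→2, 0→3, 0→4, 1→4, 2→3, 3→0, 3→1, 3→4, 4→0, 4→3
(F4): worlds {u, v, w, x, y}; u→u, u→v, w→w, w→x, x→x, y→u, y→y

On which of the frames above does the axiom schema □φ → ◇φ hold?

(F1), (F3)

The schema corresponds to seriality: ∀x ∃y Rxy.
(F1): ✓.
(F2): fails — world v has no successor.
(F3): ✓.
(F4): fails — world v has no successor.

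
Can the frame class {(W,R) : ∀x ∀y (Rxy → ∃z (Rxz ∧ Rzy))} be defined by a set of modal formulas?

Definable; □□r → □r defines it

Yes: it is density, defined by the C4 schema □□r → □r.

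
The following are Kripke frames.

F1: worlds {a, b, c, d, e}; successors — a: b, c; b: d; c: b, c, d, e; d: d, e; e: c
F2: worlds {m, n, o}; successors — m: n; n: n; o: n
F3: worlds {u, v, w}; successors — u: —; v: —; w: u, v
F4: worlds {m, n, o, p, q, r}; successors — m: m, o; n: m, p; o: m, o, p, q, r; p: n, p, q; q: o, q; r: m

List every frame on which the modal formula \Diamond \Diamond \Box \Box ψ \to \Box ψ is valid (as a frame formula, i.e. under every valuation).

Frame correspondent (Sahlqvist): \forall x \forall y \forall z ((x R^2 y \wedge xRz) \to \exists w (y R^2 w \wedge z = w)) — i.e. a generalized confluence (Geach) condition.
F1: fails — aR²b, aRb but no w with bR²w and b=w.
F2: satisfies the condition.
F3: satisfies the condition.
F4: fails — oR²n, oRr but no w with nR²w and r=w.
Valid on: F2, F3.

F2, F3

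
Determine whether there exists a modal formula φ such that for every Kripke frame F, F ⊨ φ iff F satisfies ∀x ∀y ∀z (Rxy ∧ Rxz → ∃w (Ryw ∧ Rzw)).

This is a Sahlqvist condition; the .2 axiom ◇□p → □◇p defines it.
Suppose ◇□p→□◇p is valid. Take Rxy, Rxz and set V(p)={w : Ryw}. Then □p at y so ◇□p at x, so □◇p at x, so ◇p at z, giving w with Rzw and Ryw.

Yes, by ◇□p → □◇p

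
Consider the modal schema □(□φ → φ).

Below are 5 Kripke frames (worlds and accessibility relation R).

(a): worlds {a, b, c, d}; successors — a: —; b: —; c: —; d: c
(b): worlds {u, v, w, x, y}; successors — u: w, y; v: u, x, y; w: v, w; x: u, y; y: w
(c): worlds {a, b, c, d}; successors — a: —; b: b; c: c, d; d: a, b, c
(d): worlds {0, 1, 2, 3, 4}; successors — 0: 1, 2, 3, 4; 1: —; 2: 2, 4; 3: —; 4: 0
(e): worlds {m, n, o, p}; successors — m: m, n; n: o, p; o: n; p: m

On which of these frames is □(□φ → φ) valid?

none

Frame correspondent (Sahlqvist): ∀x ∀y (Rxy → Ryy) — i.e. shift-reflexivity.
(a): fails — Rdc but not Rcc.
(b): fails — Rvu but not Ruu.
(c): fails — Rcd but not Rdd.
(d): fails — R01 but not R11.
(e): fails — Ron but not Rnn.
Valid on no frame.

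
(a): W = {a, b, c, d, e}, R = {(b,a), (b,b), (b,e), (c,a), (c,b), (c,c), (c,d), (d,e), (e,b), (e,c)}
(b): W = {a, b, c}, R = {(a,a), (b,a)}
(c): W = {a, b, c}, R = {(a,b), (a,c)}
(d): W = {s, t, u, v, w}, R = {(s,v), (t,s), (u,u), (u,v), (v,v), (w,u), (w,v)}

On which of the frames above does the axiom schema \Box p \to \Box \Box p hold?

The schema corresponds to transitivity: \forall x \forall y \forall z (Rxy \wedge Ryz \to Rxz).
(a): fails — Reb and Rba but not Rea.
(b): holds.
(c): holds.
(d): fails — Rts and Rsv but not Rtv.

(b), (c)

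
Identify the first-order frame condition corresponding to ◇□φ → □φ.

Equivalently (dual form): ◇φ → □◇φ.
Suppose ◇φ→□◇φ is valid. Take Rxy, Rxz and set V(φ)={y}. Then ◇φ at x, so □◇φ at x, so ◇φ at z, so some w with Rzw has φ; w=y, i.e. Rzy. By symmetry of the argument, Ryz.

the Euclidean property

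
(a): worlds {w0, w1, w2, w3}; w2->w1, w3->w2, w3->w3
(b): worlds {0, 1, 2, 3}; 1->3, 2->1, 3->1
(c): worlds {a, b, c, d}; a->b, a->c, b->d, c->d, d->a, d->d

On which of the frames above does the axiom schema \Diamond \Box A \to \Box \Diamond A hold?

(b)

Frame correspondent (Sahlqvist): \forall x \forall y \forall z (Rxy \wedge Rxz \to \exists w (Ryw \wedge Rzw)) — i.e. convergence.
(a): fails — Rw2w1 and Rw2w1 but w1 and w1 have no common successor.
(b): satisfies the condition.
(c): fails — Rdd and Rda but d and a have no common successor.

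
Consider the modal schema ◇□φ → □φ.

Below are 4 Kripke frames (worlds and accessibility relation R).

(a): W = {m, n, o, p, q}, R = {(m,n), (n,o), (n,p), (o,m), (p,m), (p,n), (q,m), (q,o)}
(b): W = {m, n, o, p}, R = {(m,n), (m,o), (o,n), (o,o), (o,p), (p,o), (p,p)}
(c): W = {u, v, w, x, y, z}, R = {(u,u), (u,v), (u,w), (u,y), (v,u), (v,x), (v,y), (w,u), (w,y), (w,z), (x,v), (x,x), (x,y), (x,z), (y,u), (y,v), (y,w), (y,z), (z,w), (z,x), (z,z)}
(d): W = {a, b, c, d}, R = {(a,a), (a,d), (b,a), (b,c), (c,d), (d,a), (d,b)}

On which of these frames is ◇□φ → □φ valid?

Frame correspondent (Sahlqvist): ∀x ∀y ∀z ((xRy ∧ xRz) → ∃w (yRw ∧ z = w)) — i.e. a generalized confluence (Geach) condition.
(a): fails — mRn, mRn but no w with nRw and n=w.
(b): fails — mRn, mRn but no w with nRw and n=w.
(c): fails — uRv, uRv but no t with vRt and v=t.
(d): fails — aRd, aRd but no w with dRw and d=w.

none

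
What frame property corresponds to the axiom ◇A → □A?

Partial functionality

Suppose ◇A→□A is valid. Take Rxy, Rxz and set V(A)={y}. Then ◇A at x, so □A at x, so A at z, i.e. z=y.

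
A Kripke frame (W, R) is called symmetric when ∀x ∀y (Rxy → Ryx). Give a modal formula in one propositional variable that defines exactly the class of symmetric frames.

ψ → □◇ψ

The condition is symmetry. The B schema ψ → □◇ψ defines it.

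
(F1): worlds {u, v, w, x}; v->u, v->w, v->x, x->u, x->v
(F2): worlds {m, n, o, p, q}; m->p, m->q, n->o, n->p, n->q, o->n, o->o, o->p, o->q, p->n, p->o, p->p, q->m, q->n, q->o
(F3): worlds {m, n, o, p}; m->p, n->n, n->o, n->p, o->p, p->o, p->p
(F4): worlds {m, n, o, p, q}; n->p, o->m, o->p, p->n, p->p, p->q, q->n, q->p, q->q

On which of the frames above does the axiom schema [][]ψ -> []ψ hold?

(F3)

Frame correspondent (Sahlqvist): forall x forall y (Rxy -> exists z (Rxz & Rzy)) — i.e. density.
(F1): fails — Rvw but no z with Rvz and Rzw.
(F2): fails — Rqm but no z with Rqz and Rzm.
(F3): holds.
(F4): fails — Rom but no z with Roz and Rzm.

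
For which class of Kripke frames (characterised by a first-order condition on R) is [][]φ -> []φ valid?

Density

This schema is the C4 axiom.
Its frame correspondent is density — forall x forall y (Rxy -> exists z (Rxz & Rzy)).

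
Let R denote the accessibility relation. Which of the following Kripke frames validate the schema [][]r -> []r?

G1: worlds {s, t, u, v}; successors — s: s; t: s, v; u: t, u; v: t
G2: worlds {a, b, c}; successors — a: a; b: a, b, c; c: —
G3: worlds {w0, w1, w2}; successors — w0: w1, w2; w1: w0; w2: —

G2

This is the axiom for density; its first-order frame correspondent is forall x forall y (Rxy -> exists z (Rxz & Rzy)).
G1: fails — Rtv but no z with Rtz and Rzv.
G2: condition met.
G3: fails — Rw0w1 but no z with Rw0z and Rzw1.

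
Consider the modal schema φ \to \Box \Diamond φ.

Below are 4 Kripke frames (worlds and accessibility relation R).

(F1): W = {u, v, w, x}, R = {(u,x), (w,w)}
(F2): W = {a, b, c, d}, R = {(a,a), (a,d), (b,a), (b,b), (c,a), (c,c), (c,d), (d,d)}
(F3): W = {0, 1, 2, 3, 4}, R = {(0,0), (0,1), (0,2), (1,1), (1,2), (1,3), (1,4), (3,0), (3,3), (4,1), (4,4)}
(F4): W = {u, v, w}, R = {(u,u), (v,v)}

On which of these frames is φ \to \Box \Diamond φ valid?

This is the axiom for symmetry; its first-order frame correspondent is \forall x \forall y (Rxy \to Ryx).
(F1): fails — Rux but not Rxu.
(F2): fails — Rcd but not Rdc.
(F3): fails — R02 but not R20.
(F4): condition met.

(F4)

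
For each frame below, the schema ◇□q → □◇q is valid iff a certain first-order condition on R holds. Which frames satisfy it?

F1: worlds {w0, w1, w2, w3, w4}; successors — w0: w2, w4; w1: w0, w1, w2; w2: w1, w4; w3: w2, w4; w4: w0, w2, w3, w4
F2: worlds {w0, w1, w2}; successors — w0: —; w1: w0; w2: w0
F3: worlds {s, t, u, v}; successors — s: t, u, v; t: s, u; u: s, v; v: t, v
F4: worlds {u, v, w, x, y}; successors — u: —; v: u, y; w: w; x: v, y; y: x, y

F1

Frame correspondent (Sahlqvist): ∀x ∀y ∀z (Rxy ∧ Rxz → ∃w (Ryw ∧ Rzw)) — i.e. convergence.
F1: condition met.
F2: fails — Rw1w0 and Rw1w0 but w0 and w0 have no common successor.
F3: fails — Rsv and Rst but v and t have no common successor.
F4: fails — Rvu and Rvu but u and u have no common successor.
Valid on: F1.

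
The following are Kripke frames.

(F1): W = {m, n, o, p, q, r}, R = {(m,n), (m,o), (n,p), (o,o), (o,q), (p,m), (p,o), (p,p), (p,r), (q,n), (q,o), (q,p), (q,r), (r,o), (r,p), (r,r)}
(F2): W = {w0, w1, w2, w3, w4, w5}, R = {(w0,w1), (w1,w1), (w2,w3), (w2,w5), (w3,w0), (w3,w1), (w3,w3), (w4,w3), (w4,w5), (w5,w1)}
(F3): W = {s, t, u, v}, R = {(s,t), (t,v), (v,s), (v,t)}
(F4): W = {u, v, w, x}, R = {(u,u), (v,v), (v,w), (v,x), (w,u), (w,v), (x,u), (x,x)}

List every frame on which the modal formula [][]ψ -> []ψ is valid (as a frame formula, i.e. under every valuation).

The schema corresponds to density: forall x forall y (Rxy -> exists z (Rxz & Rzy)).
(F1): fails — Rqn but no z with Rqz and Rzn.
(F2): fails — Rw4w5 but no z with Rw4z and Rzw5.
(F3): fails — Rvs but no z with Rvz and Rzs.
(F4): condition met.
Valid on: (F4).

(F4)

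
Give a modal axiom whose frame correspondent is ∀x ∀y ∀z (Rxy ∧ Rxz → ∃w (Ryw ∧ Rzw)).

◇□ψ → □◇ψ

A defining formula is ◇□ψ → □◇ψ (the .2 axiom).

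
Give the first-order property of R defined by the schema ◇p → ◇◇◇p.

∀x ∀y (xRy → ∃w (y = w ∧ xR³w))

This is a Sahlqvist (Geach-type) schema ◇^1□^0p → □^0◇^3p.
Minimal-valuation argument: fix x; take any y with xR^1y and any z with xR^0z. Set V(p) to the set of worlds R-reachable from y in exactly 0 steps. Then □^0p holds at y, so the antecedent holds at x; validity forces ◇^3p at z, giving a w with zR^3w and yR^0w.
First-order correspondent: ∀x ∀y (xRy → ∃w (y = w ∧ xR³w)).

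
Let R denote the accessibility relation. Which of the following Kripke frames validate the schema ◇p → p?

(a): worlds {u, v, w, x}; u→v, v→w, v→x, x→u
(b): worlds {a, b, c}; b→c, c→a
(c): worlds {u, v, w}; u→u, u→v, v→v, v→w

Frame correspondent (Sahlqvist): ∀x ∀y (xRy → ∃w (y = w ∧ x = w)) — i.e. a generalized confluence (Geach) condition.
(a): fails — uRv but v ≠ u.
(b): fails — bRc but c ≠ b.
(c): fails — uRv but v ≠ u.
Valid on no frame.

none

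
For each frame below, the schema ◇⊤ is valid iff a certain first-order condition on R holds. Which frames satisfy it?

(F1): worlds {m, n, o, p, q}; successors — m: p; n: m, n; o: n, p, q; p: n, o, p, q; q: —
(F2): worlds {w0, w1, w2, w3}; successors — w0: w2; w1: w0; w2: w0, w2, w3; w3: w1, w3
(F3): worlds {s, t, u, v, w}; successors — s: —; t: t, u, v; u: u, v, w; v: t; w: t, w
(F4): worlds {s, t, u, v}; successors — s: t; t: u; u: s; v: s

(F2), (F4)

This is the axiom for seriality; its first-order frame correspondent is ∀x ∃y Rxy.
(F1): fails — world q has no successor.
(F2): condition met.
(F3): fails — world s has no successor.
(F4): condition met.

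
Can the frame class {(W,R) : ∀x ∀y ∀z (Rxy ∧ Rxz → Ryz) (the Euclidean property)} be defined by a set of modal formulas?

The condition is the Euclidean property. A defining modal formula is ◇p → □◇p.
Suppose ◇p→□◇p is valid. Take Rxy, Rxz and set V(p)={y}. Then ◇p at x, so □◇p at x, so ◇p at z, so some w with Rzw has p; w=y, i.e. Rzy. By symmetry of the argument, Ryz.

Definable; ◇p → □◇p defines it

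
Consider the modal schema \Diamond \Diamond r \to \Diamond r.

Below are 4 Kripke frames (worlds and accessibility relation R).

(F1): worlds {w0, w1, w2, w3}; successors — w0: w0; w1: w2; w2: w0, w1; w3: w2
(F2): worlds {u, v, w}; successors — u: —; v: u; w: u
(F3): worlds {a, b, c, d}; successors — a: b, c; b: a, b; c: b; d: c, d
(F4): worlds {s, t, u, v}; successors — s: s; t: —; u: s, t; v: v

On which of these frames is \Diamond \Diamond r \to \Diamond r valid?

This is the axiom for transitivity; its first-order frame correspondent is \forall x \forall y \forall z (Rxy \wedge Ryz \to Rxz).
(F1): fails — Rw1w2 and Rw2w1 but not Rw1w1.
(F2): ✓.
(F3): fails — Rdc and Rcb but not Rdb.
(F4): ✓.
Valid on: (F2), (F4).

(F2), (F4)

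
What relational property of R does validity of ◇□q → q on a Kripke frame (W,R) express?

This is a form of the B axiom.
Its frame correspondent is symmetry — ∀x ∀y (Rxy → Ryx).

Symmetry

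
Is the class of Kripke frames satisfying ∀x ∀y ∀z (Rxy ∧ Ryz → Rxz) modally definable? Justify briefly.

Definable; □q → □□q defines it

Yes: it is transitivity, defined by the 4 schema □q → □□q.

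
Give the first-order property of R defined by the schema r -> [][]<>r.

This is a Sahlqvist (Geach-type) schema ◇^0□^0r → □^2◇^1r.
Minimal-valuation argument: fix x; take any y with xR^0y and any z with xR^2z. Set V(r) to the set of worlds R-reachable from y in exactly 0 steps. Then □^0r holds at y, so the antecedent holds at x; validity forces ◇^1r at z, giving a w with zR^1w and yR^0w.
First-order correspondent: forall x forall z (x R^2 z -> exists w (x = w & zRw)).

forall x forall z (x R^2 z -> exists w (x = w & zRw))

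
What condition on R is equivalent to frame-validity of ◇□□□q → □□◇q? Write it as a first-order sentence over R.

This is a Sahlqvist (Geach-type) schema ◇^1□^3q → □^2◇^1q.
Minimal-valuation argument: fix x; take any y with xR^1y and any z with xR^2z. Set V(q) to the set of worlds R-reachable from y in exactly 3 steps. Then □^3q holds at y, so the antecedent holds at x; validity forces ◇^1q at z, giving a w with zR^1w and yR^3w.
First-order correspondent: ∀x ∀y ∀z ((xRy ∧ xR²z) → ∃w (yR³w ∧ zRw)).

∀x ∀y ∀z ((xRy ∧ xR²z) → ∃w (yR³w ∧ zRw))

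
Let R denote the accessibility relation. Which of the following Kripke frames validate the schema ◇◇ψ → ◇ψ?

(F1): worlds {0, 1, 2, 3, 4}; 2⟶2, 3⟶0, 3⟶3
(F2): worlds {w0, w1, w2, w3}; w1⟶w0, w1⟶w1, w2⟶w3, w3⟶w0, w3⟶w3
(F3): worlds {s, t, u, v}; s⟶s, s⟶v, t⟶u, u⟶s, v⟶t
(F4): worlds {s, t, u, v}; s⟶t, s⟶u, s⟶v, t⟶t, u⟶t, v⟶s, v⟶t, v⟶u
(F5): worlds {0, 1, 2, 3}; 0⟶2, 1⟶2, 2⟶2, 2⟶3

Frame correspondent (Sahlqvist): ∀x ∀y ∀z (Rxy ∧ Ryz → Rxz) — i.e. transitivity.
(F1): ✓.
(F2): fails — Rw2w3 and Rw3w0 but not Rw2w0.
(F3): fails — Rus and Rsv but not Ruv.
(F4): fails — Rvs and Rsv but not Rvv.
(F5): fails — R12 and R23 but not R13.

(F1)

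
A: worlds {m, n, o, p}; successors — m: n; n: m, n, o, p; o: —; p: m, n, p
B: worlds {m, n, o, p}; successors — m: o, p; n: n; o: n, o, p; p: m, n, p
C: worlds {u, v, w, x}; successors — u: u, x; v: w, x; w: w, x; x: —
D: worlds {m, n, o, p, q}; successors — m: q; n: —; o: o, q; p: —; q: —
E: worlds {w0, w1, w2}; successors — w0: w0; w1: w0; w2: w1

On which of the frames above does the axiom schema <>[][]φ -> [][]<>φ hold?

E

This is the axiom for a generalized confluence (Geach) condition; its first-order frame correspondent is forall x forall y forall z ((xRy & x R^2 z) -> exists w (y R^2 w & zRw)).
A: fails — mRn, mR²o but no w with nR²w and oRw.
B: fails — oRn, oR²m but no w with nR²w and mRw.
C: fails — uRu, uR²x but no t with uR²t and xRt.
D: fails — oRo, oR²q but no w with oR²w and qRw.
E: holds.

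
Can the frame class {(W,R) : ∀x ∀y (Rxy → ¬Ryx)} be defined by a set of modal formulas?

Modal frame validity is preserved under surjective bounded morphisms.
The 3-cycle (worlds s,t,u with s→t→u→s) is asymmetric. Mapping every world to a single reflexive point • is a surjective bounded morphism, and the reflexive point is not asymmetric (R•• but asymmetry requires ¬R••).
So no modal formula (or set of formulas) defines exactly the asymmetric frames.

No — not modally definable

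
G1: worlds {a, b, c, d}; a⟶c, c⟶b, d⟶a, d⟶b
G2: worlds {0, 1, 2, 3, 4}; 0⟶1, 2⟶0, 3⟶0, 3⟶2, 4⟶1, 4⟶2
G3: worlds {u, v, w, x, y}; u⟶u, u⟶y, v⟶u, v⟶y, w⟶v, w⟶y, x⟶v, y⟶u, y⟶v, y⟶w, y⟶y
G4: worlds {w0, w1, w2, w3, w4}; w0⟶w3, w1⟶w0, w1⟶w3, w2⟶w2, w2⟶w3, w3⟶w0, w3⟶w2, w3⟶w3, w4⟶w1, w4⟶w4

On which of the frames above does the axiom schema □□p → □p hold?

G4

The schema corresponds to density: ∀x ∀y (Rxy → ∃z (Rxz ∧ Rzy)).
G1: fails — Rdb but no z with Rdz and Rzb.
G2: fails — R32 but no z with R3z and Rz2.
G3: fails — Rxv but no z with Rxz and Rzv.
G4: satisfies the condition.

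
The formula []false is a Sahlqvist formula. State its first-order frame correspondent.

emptiness of R: forall x forall y ~Rxy

□⊥ is valid iff no world has any successor (otherwise □⊥ fails at any world with one).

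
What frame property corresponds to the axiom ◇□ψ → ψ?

This is a form of the B axiom.
Its frame correspondent is symmetry — ∀x ∀y (Rxy → Ryx).

symmetry: ∀x ∀y (Rxy → Ryx)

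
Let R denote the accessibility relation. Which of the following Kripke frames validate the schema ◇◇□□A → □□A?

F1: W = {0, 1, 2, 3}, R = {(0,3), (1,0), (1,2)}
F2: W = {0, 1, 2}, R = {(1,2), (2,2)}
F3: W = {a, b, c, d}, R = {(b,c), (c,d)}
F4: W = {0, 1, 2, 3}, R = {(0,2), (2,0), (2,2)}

F2, F4

The schema corresponds to a generalized confluence (Geach) condition: ∀x ∀y ∀z ((xR²y ∧ xR²z) → ∃w (yR²w ∧ z = w)).
F1: fails — 1R²3, 1R²3 but no w with 3R²w and 3=w.
F2: condition met.
F3: fails — bR²d, bR²d but no w with dR²w and d=w.
F4: condition met.
Valid on: F2, F4.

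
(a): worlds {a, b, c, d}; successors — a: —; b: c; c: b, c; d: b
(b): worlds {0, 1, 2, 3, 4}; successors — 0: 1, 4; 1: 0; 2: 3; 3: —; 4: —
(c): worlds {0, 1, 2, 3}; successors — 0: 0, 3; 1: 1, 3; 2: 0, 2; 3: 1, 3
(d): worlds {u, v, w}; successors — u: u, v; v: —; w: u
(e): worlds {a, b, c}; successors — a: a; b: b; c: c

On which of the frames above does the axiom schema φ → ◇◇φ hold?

Frame correspondent (Sahlqvist): ∀x ∃w (x = w ∧ xR²w) — i.e. a generalized confluence (Geach) condition.
(a): fails — at a but no w with a=w and aR²w.
(b): fails — at 2 but no w with 2=w and 2R²w.
(c): satisfies the condition.
(d): fails — at v but no t with v=t and vR²t.
(e): satisfies the condition.
Valid on: (c), (e).

(c), (e)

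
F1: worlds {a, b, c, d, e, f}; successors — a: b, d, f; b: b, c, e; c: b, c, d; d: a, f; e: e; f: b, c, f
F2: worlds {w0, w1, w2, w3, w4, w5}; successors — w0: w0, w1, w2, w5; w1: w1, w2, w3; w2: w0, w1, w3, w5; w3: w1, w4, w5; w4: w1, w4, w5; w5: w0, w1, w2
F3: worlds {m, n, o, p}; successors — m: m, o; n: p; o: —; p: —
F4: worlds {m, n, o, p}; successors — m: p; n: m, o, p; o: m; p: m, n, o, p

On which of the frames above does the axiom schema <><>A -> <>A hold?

F3

The schema corresponds to transitivity: forall x forall y forall z (Rxy & Ryz -> Rxz).
F1: fails — Rbc and Rcd but not Rbd.
F2: fails — Rw3w1 and Rw1w3 but not Rw3w3.
F3: satisfies the condition.
F4: fails — Rom and Rmp but not Rop.
Valid on: F3.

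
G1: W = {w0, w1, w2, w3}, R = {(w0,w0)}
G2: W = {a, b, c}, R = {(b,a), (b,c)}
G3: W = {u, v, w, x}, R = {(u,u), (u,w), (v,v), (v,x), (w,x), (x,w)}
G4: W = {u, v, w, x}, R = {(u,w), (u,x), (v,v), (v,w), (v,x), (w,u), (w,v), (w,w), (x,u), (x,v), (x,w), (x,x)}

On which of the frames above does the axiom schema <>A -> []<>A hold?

This is the axiom for the Euclidean property; its first-order frame correspondent is forall x forall y forall z (Rxy & Rxz -> Ryz).
G1: holds.
G2: fails — Rba and Rba but not Raa.
G3: fails — Ruw and Ruw but not Rww.
G4: fails — Ruw and Rux but not Rwx.

G1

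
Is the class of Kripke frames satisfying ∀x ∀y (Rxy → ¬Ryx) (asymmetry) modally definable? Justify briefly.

Not definable by any modal formula

Any modally definable frame class is closed under surjective bounded morphisms.
The 5-cycle (worlds 0,1,2,3,4 with 0→1→2→3→4→0) is asymmetric. Mapping every world to a single reflexive point • is a surjective bounded morphism, and the reflexive point is not asymmetric (R•• but asymmetry requires ¬R••).
So the class is not modally definable.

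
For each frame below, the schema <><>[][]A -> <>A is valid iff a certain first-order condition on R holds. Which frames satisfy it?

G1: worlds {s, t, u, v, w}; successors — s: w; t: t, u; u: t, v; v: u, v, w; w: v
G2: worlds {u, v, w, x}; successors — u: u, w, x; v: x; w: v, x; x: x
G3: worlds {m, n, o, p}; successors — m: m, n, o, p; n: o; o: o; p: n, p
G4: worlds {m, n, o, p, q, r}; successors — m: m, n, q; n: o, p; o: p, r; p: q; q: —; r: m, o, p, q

The schema corresponds to a generalized confluence (Geach) condition: forall x forall y (x R^2 y -> exists w (y R^2 w & xRw)).
G1: ✓.
G2: ✓.
G3: fails — pR²n but no w with nR²w and pRw.
G4: fails — mR²p but no w with pR²w and mRw.
Valid on: G1, G2.

G1, G2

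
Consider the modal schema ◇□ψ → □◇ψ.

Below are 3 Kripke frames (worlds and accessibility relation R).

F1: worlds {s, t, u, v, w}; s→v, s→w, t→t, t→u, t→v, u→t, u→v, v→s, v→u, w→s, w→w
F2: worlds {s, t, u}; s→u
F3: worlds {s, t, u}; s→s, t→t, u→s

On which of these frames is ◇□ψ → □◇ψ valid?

F3

This is the axiom for convergence; its first-order frame correspondent is ∀x ∀y ∀z (Rxy ∧ Rxz → ∃w (Ryw ∧ Rzw)).
F1: fails — Rtv and Rtu but v and u have no common successor.
F2: fails — Rsu and Rsu but u and u have no common successor.
F3: satisfies the condition.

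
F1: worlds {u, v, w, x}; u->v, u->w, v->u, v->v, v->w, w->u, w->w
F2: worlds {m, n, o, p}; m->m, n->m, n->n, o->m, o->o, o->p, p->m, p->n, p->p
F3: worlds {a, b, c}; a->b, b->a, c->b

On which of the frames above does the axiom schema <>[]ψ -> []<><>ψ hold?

F1, F2

This is the axiom for a generalized confluence (Geach) condition; its first-order frame correspondent is forall x forall y forall z ((xRy & xRz) -> exists w (yRw & z R^2 w)).
F1: holds.
F2: holds.
F3: fails — aRb, aRb but no w with bRw and bR²w.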